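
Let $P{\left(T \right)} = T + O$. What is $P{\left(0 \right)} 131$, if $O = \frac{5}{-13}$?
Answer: $- \frac{655}{13} \approx -50.385$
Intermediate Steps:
$O = - \frac{5}{13}$ ($O = 5 \left(- \frac{1}{13}\right) = - \frac{5}{13} \approx -0.38462$)
$P{\left(T \right)} = - \frac{5}{13} + T$ ($P{\left(T \right)} = T - \frac{5}{13} = - \frac{5}{13} + T$)
$P{\left(0 \right)} 131 = \left(- \frac{5}{13} + 0\right) 131 = \left(- \frac{5}{13}\right) 131 = - \frac{655}{13}$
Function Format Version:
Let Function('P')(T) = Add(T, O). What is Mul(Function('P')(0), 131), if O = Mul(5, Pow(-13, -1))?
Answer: Rational(-655, 13) ≈ -50.385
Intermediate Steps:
O = Rational(-5, 13) (O = Mul(5, Rational(-1, 13)) = Rational(-5, 13) ≈ -0.38462)
Function('P')(T) = Add(Rational(-5, 13), T) (Function('P')(T) = Add(T, Rational(-5, 13)) = Add(Rational(-5, 13), T))
Mul(Function('P')(0), 131) = Mul(Add(Rational(-5, 13), 0), 131) = Mul(Rational(-5, 13), 131) = Rational(-655, 13)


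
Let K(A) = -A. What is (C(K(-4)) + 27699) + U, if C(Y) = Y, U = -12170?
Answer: 15533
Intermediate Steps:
(C(K(-4)) + 27699) + U = (-1*(-4) + 27699) - 12170 = (4 + 27699) - 12170 = 27703 - 12170 = 15533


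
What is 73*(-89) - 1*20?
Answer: -6517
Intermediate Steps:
73*(-89) - 1*20 = -6497 - 20 = -6517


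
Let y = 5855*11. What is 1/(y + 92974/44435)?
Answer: 44435/2861929149 ≈ 1.5526e-5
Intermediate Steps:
y = 64405
1/(y + 92974/44435) = 1/(64405 + 92974/44435) = 1/(2861929149/44435) = 44435/2861929149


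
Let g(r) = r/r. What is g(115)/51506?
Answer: 1/51506 ≈ 1.9415e-5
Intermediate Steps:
g(r) = 1
g(115)/51506 = 1/51506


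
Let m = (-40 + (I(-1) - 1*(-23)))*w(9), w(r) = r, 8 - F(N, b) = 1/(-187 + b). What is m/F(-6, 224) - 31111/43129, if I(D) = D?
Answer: -4537169/215645 ≈ -21.040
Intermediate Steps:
F(N, b) = 8 - 1/(-187 + b)
m = -162 (m = (-40 + (-1 - 1*(-23)))*9 = (-40 + (-1 + 23))*9 = (-40 + 22)*9 = -18*9 = -162)
m/F(-6, 224) - 31111/43129 = -162*(-187 + 224)/(-1497 + 8*224) - 31111/43129 = -162*37/(-1497 + 1792) - 31111*1/43129 = -162/((1/37)*295) - 31111/43129 = -162/295/37 - 31111/43129 = -162*37/295 - 31111/43129 = -5994/295 - 31111/43129 = -4537169/215645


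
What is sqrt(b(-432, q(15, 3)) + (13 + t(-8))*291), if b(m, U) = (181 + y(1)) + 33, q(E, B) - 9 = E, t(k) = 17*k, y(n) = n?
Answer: I*sqrt(35578) ≈ 188.62*I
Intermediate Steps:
q(E, B) = 9 + E
b(m, U) = 215 (b(m, U) = (181 + 1) + 33 = 182 + 33 = 215)
sqrt(b(-432, q(15, 3)) + (13 + t(-8))*291) = sqrt(215 + (13 + 17*(-8))*291) = sqrt(215 + (13 - 136)*291) = sqrt(215 - 123*291) = sqrt(215 - 35793) = sqrt(-35578) = I*sqrt(35578)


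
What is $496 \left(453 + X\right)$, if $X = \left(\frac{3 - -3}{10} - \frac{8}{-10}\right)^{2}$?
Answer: $\frac{5641504}{25} \approx 2.2566 \cdot 10^{5}$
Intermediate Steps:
$X = \frac{49}{25}$ ($X = \left(\left(3 + 3\right) \frac{1}{10} - - \frac{4}{5}\right)^{2} = \left(6 \cdot \frac{1}{10} + \frac{4}{5}\right)^{2} = \left(\frac{3}{5} + \frac{4}{5}\right)^{2} = \left(\frac{7}{5}\right)^{2} = \frac{49}{25} \approx 1.96$)
$496 \left(453 + X\right) = 496 \left(453 + \frac{49}{25}\right) = 496 \cdot \frac{11374}{25} = \frac{5641504}{25}$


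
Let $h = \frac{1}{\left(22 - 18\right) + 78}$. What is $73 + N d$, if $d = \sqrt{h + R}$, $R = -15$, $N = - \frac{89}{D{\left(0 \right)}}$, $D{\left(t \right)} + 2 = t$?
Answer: $73 + \frac{89 i \sqrt{100778}}{164} \approx 73.0 + 172.28 i$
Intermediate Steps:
$D{\left(t \right)} = -2 + t$
$N = \frac{89}{2}$ ($N = - \frac{89}{-2 + 0} = - \frac{89}{-2} = \left(-89\right) \left(- \frac{1}{2}\right) = \frac{89}{2} \approx 44.5$)
$h = \frac{1}{82}$ ($h = \frac{1}{4 + 78} = \frac{1}{82} \approx 0.012195$)
$d = \frac{i \sqrt{100778}}{82}$ ($d = \sqrt{\frac{1}{82} - 15} = \sqrt{- \frac{1229}{82}} = \frac{i \sqrt{100778}}{82} \approx 3.8714 i$)
$73 + N d = 73 + \frac{89 \frac{i \sqrt{100778}}{82}}{2} = 73 + \frac{89 i \sqrt{100778}}{164}$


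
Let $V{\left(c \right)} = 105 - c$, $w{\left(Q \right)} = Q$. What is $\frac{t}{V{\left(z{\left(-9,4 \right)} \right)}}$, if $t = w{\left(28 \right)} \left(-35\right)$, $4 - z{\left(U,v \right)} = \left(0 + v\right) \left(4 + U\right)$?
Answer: $- \frac{980}{81} \approx -12.099$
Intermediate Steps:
$z{\left(U,v \right)} = 4 - v \left(4 + U\right)$ ($z{\left(U,v \right)} = 4 - \left(0 + v\right) \left(4 + U\right) = 4 - v \left(4 + U\right)$)
$t = -980$ ($t = 28 \left(-35\right) = -980$)
$\frac{t}{V{\left(z{\left(-9,4 \right)} \right)}} = - \frac{980}{105 - \left(4 - 16 - \left(-9\right) 4\right)} = - \frac{980}{105 - \left(4 - 16 + 36\right)} = - \frac{980}{105 - 24} = - \frac{980}{81}$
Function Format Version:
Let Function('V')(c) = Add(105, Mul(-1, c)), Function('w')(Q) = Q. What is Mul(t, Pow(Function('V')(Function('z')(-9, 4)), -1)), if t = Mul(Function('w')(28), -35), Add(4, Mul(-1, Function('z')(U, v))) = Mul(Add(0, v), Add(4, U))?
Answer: Rational(-980, 81) ≈ -12.099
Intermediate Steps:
Function('z')(U, v) = Add(4, Mul(-1, v, Add(4, U))) (Function('z')(U, v) = Add(4, Mul(-1, Mul(Add(0, v), Add(4, U)))) = Add(4, Mul(-1, Mul(v, Add(4, U)))) = Add(4, Mul(-1, v, Add(4, U))))
t = -980 (t = Mul(28, -35) = -980)
Mul(t, Pow(Function('V')(Function('z')(-9, 4)), -1)) = Mul(-980, Pow(Add(105, Mul(-1, Add(4, Mul(-4, 4), Mul(-1, -9, 4)))), -1)) = Mul(-980, Pow(Add(105, Mul(-1, Add(4, -16, 36))), -1)) = Mul(-980, Pow(Add(105, Mul(-1, 24)), -1)) = Mul(-980, Pow(Add(105, -24), -1)) = Mul(-980, Pow(81, -1)) = Mul(-980, Rational(1, 81)) = Rational(-980, 81)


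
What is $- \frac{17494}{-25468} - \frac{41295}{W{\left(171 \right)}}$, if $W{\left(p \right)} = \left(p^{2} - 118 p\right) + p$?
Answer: $- \frac{37090061}{9798813} \approx -3.7852$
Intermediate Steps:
$W{\left(p \right)} = p^{2} - 117 p$
$- \frac{17494}{-25468} - \frac{41295}{W{\left(171 \right)}} = - \frac{17494}{-25468} - \frac{41295}{171 \left(-117 + 171\right)} = \left(-17494\right) \left(- \frac{1}{25468}\right) - \frac{41295}{171 \cdot 54} = \frac{8747}{12734} - \frac{41295}{9234} = \frac{8747}{12734} - \frac{13765}{3078} = - \frac{37090061}{9798813}$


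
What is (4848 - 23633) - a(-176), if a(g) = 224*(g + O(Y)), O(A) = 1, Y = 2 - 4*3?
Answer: 20415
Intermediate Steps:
Y = -10 (Y = 2 - 12 = -10)
a(g) = 224 + 224*g (a(g) = 224*(g + 1) = 224*(1 + g) = 224 + 224*g)
(4848 - 23633) - a(-176) = (4848 - 23633) - (224 + 224*(-176)) = -18785 - (224 - 39424) = -18785 - 1*(-39200) = -18785 + 39200 = 20415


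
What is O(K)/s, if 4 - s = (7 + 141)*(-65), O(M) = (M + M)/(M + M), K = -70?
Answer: 1/9624 ≈ 0.00010391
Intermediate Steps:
O(M) = 1 (O(M) = (2*M)/((2*M)) = (2*M)*(1/(2*M)) = 1)
s = 9624 (s = 4 - (7 + 141)*(-65) = 4 - 148*(-65) = 4 - 1*(-9620) = 4 + 9620 = 9624)
O(K)/s = 1/9624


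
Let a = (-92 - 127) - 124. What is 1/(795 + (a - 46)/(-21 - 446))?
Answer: 467/371654 ≈ 0.0012565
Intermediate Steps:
a = -343 (a = -219 - 124 = -343)
1/(795 + (a - 46)/(-21 - 446)) = 1/(795 + (-343 - 46)/(-21 - 446)) = 1/(795 - 389/(-467)) = 1/(795 - 389*(-1/467)) = 1/(795 + 389/467) = 1/(371654/467) = 467/371654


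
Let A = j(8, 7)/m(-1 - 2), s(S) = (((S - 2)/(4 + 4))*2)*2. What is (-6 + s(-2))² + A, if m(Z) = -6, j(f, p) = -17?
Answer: 401/6 ≈ 66.833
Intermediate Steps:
s(S) = -1 + S/2 (s(S) = (((-2 + S)/8)*2)*2 = (((-2 + S)*(⅛))*2)*2 = ((-¼ + S/8)*2)*2 = (-½ + S/4)*2 = -1 + S/2)
A = 17/6 (A = -17/(-6) = -17*(-⅙) = 17/6 ≈ 2.8333)
(-6 + s(-2))² + A = (-6 + (-1 + (½)*(-2)))² + 17/6 = (-6 + (-1 - 1))² + 17/6 = (-6 - 2)² + 17/6 = (-8)² + 17/6 = 64 + 17/6 = 401/6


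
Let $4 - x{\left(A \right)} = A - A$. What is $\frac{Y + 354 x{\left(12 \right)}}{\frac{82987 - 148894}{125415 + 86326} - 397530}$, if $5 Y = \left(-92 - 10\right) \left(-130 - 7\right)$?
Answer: $- \frac{1485998338}{140289109395} \approx -0.010592$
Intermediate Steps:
$Y = \frac{13974}{5}$ ($Y = \frac{\left(-92 - 10\right) \left(-130 - 7\right)}{5} = \frac{\left(-102\right) \left(-137\right)}{5} = \frac{1}{5} \cdot 13974 = \frac{13974}{5} \approx 2794.8$)
$x{\left(A \right)} = 4$ ($x{\left(A \right)} = 4 - \left(A - A\right) = 4 - 0 = 4 + 0 = 4$)
$\frac{Y + 354 x{\left(12 \right)}}{\frac{82987 - 148894}{125415 + 86326} - 397530} = \frac{\frac{13974}{5} + 354 \cdot 4}{\frac{82987 - 148894}{125415 + 86326} - 397530} = \frac{\frac{13974}{5} + 1416}{- \frac{65907}{211741} - 397530} = \frac{21054}{5 \left(\left(-65907\right) \frac{1}{211741} - 397530\right)} = \frac{21054}{5 \left(- \frac{65907}{211741} - 397530\right)} = \frac{21054}{5 \left(- \frac{84173465637}{211741}\right)} = \frac{21054}{5} \left(- \frac{211741}{84173465637}\right) = - \frac{1485998338}{140289109395}$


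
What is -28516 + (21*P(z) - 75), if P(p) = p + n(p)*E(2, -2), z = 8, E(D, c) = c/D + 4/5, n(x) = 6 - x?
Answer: -142073/5 ≈ -28415.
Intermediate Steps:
E(D, c) = ⅘ + c/D (E(D, c) = c/D + 4*(⅕) = c/D + ⅘ = ⅘ + c/D)
P(p) = -6/5 + 6*p/5 (P(p) = p + (6 - p)*(⅘ - 2/2) = p + (6 - p)*(⅘ - 2*½) = p + (6 - p)*(⅘ - 1) = p + (6 - p)*(-⅕) = p + (-6/5 + p/5) = -6/5 + 6*p/5)
-28516 + (21*P(z) - 75) = -28516 + (21*(-6/5 + (6/5)*8) - 75) = -28516 + (21*(-6/5 + 48/5) - 75) = -28516 + (21*(42/5) - 75) = -28516 + (882/5 - 75) = -28516 + 507/5 = -142073/5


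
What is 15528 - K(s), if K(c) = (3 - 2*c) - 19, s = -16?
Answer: 15512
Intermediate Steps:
K(c) = -16 - 2*c
15528 - K(s) = 15528 - (-16 - 2*(-16)) = 15528 - (-16 + 32) = 15528 - 1*16 = 15528 - 16 = 15512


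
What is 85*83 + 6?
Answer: 7061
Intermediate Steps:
85*83 + 6 = 7055 + 6 = 7061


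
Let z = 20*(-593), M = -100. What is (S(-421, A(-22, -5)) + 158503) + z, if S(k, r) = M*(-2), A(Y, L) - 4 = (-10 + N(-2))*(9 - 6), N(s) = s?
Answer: 146843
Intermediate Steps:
A(Y, L) = -32 (A(Y, L) = 4 + (-10 - 2)*(9 - 6) = 4 - 12*3 = 4 - 36 = -32)
S(k, r) = 200 (S(k, r) = -100*(-2) = 200)
z = -11860
(S(-421, A(-22, -5)) + 158503) + z = (200 + 158503) - 11860 = 158703 - 11860 = 146843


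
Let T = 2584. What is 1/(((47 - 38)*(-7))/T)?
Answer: -2584/63 ≈ -41.016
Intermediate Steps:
1/(((47 - 38)*(-7))/T) = 1/(((47 - 38)*(-7))/2584) = 1/((9*(-7))*(1/2584)) = 1/(-63*1/2584) = 1/(-63/2584) = -2584/63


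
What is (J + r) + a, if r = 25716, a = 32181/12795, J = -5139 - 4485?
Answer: 68643107/4265 ≈ 16095.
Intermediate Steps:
J = -9624
a = 10727/4265 (a = 32181*(1/12795) = 10727/4265 ≈ 2.5151)
(J + r) + a = (-9624 + 25716) + 10727/4265 = 16092 + 10727/4265 = 68643107/4265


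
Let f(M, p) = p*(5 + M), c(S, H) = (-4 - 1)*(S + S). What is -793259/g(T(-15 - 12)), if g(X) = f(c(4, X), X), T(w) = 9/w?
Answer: -2379777/35 ≈ -67994.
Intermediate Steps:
c(S, H) = -10*S
g(X) = -35*X (g(X) = X*(5 - 10*4) = X*(5 - 40) = X*(-35) = -35*X)
-793259/g(T(-15 - 12)) = -793259/((-315/(-15 - 12))) = -793259/((-315/(-27))) = -793259/((-315*(-1)/27)) = -793259/((-35*(-⅓))) = -793259/35/3 = -793259*3/35 = -2379777/35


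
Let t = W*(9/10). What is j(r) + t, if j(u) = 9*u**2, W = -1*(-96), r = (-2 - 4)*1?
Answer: 2052/5 ≈ 410.40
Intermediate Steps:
r = -6 (r = -6*1 = -6)
W = 96
t = 432/5 (t = 96*(9/10) = 432/5 ≈ 86.400)
j(r) + t = 9*(-6)**2 + 432/5 = 9*36 + 432/5 = 324 + 432/5 = 2052/5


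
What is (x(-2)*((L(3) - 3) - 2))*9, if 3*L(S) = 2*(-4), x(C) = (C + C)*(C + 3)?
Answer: 276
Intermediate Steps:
x(C) = 2*C*(3 + C) (x(C) = (2*C)*(3 + C) = 2*C*(3 + C))
L(S) = -8/3 (L(S) = (2*(-4))/3 = (⅓)*(-8) = -8/3)
(x(-2)*((L(3) - 3) - 2))*9 = ((2*(-2)*(3 - 2))*((-8/3 - 3) - 2))*9 = ((2*(-2)*1)*(-17/3 - 2))*9 = -4*(-23/3)*9 = (92/3)*9 = 276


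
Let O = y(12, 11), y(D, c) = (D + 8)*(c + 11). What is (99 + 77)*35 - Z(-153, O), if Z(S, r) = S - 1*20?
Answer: 6333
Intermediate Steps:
y(D, c) = (8 + D)*(11 + c)
O = 440 (O = 88 + 8*11 + 11*12 + 12*11 = 88 + 88 + 132 + 132 = 440)
Z(S, r) = -20 + S (Z(S, r) = S - 20 = -20 + S)
(99 + 77)*35 - Z(-153, O) = (99 + 77)*35 - (-20 - 153) = 176*35 - 1*(-173) = 6160 + 173 = 6333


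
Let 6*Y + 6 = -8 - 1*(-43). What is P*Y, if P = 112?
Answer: 1624/3 ≈ 541.33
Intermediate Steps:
Y = 29/6 (Y = -1 + (-8 - 1*(-43))/6 = -1 + (-8 + 43)/6 = -1 + (1/6)*35 = -1 + 35/6 = 29/6 ≈ 4.8333)
P*Y = 112*(29/6) = 1624/3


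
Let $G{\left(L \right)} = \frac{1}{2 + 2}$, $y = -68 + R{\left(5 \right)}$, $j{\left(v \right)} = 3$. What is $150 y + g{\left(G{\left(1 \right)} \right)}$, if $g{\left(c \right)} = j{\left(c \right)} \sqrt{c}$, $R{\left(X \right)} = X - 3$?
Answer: $- \frac{19797}{2} \approx -9898.5$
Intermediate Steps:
$R{\left(X \right)} = -3 + X$ ($R{\left(X \right)} = X - 3 = -3 + X$)
$y = -66$ ($y = -68 + \left(-3 + 5\right) = -68 + 2 = -66$)
$G{\left(L \right)} = \frac{1}{4}$
$g{\left(c \right)} = 3 \sqrt{c}$
$150 y + g{\left(G{\left(1 \right)} \right)} = 150 \left(-66\right) + \frac{3}{2} = -9900 + 3 \cdot \frac{1}{2} = -9900 + \frac{3}{2} = - \frac{19797}{2}$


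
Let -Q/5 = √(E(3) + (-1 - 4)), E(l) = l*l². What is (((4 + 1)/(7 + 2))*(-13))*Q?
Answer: 325*√22/9 ≈ 169.38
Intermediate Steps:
E(l) = l³
Q = -5*√22 (Q = -5*√(3³ + (-1 - 4)) = -5*√(27 - 5) = -5*√22 ≈ -23.452)
(((4 + 1)/(7 + 2))*(-13))*Q = (((4 + 1)/(7 + 2))*(-13))*(-5*√22) = ((5/9)*(-13))*(-5*√22) = -(-325)*√22/9 = 325*√22/9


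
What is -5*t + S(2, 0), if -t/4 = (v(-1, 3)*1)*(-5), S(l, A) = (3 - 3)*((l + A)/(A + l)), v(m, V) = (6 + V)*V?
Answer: -2700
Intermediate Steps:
v(m, V) = V*(6 + V)
S(l, A) = 0 (S(l, A) = 0*((A + l)/(A + l)) = 0*1 = 0)
t = 540 (t = -4*(3*(6 + 3))*1*(-5) = -4*(3*9)*1*(-5) = -4*27*1*(-5) = -108*(-5) = -4*(-135) = 540)
-5*t + S(2, 0) = -5*540 + 0 = -2700 + 0 = -2700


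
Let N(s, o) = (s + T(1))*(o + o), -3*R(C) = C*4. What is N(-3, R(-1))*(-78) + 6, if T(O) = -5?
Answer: 1670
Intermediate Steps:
R(C) = -4*C/3 (R(C) = -C*4/3 = -4*C/3)
N(s, o) = 2*o*(-5 + s) (N(s, o) = (s - 5)*(o + o) = (-5 + s)*(2*o) = 2*o*(-5 + s))
N(-3, R(-1))*(-78) + 6 = (2*(-4/3*(-1))*(-5 - 3))*(-78) + 6 = (2*(4/3)*(-8))*(-78) + 6 = -64/3*(-78) + 6 = 1664 + 6 = 1670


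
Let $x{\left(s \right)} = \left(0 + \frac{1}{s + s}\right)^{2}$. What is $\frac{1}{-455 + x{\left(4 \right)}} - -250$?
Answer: $\frac{7279686}{29119} \approx 250.0$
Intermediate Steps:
$x{\left(s \right)} = \frac{1}{4 s^{2}}$ ($x{\left(s \right)} = \left(0 + \frac{1}{2 s}\right)^{2} = \left(\frac{1}{2 s}\right)^{2} = \frac{1}{4 s^{2}}$)
$\frac{1}{-455 + x{\left(4 \right)}} - -250 = \frac{1}{-455 + \frac{1}{4 \cdot 16}} - -250 = \frac{1}{-455 + \frac{1}{4} \cdot \frac{1}{16}} + 250 = \frac{1}{-455 + \frac{1}{64}} + 250 = \frac{1}{- \frac{29119}{64}} + 250 = - \frac{64}{29119} + 250 = \frac{7279686}{29119}$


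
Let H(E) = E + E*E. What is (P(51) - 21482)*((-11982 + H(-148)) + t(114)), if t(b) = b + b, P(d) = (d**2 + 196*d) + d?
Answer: -88357668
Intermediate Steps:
P(d) = d**2 + 197*d
t(b) = 2*b
H(E) = E + E**2
(P(51) - 21482)*((-11982 + H(-148)) + t(114)) = (51*(197 + 51) - 21482)*((-11982 - 148*(1 - 148)) + 2*114) = (51*248 - 21482)*((-11982 - 148*(-147)) + 228) = (12648 - 21482)*((-11982 + 21756) + 228) = -8834*(9774 + 228) = -8834*10002 = -88357668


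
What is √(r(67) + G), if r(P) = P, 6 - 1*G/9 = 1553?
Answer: 4*I*√866 ≈ 117.71*I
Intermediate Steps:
G = -13923 (G = 54 - 9*1553 = 54 - 13977 = -13923)
√(r(67) + G) = √(67 - 13923) = √(-13856) = 4*I*√866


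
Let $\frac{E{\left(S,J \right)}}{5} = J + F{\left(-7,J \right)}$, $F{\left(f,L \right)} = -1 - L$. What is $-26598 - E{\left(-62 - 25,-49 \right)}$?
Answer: $-26593$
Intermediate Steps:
$E{\left(S,J \right)} = -5$ ($E{\left(S,J \right)} = 5 \left(J - \left(1 + J\right)\right) = 5 \left(-1\right) = -5$)
$-26598 - E{\left(-62 - 25,-49 \right)} = -26598 - -5 = -26598 + 5 = -26593$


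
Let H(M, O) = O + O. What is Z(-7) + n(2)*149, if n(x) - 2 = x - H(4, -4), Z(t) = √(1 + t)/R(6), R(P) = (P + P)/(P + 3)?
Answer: 1788 + 3*I*√6/4 ≈ 1788.0 + 1.8371*I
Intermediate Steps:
R(P) = 2*P/(3 + P) (R(P) = (2*P)/(3 + P) = 2*P/(3 + P))
H(M, O) = 2*O
Z(t) = 3*√(1 + t)/4 (Z(t) = √(1 + t)/((2*6/(3 + 6))) = √(1 + t)/((2*6/9)) = √(1 + t)/((2*6*(⅑))) = √(1 + t)/(4/3) = √(1 + t)*(¾) = 3*√(1 + t)/4)
n(x) = 10 + x (n(x) = 2 + (x - 2*(-4)) = 2 + (x - 1*(-8)) = 2 + (x + 8) = 2 + (8 + x) = 10 + x)
Z(-7) + n(2)*149 = 3*√(1 - 7)/4 + (10 + 2)*149 = 3*√(-6)/4 + 12*149 = 3*(I*√6)/4 + 1788 = 3*I*√6/4 + 1788 = 1788 + 3*I*√6/4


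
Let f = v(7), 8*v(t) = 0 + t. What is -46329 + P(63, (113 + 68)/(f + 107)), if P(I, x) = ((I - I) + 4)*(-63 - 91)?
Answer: -46945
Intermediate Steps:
v(t) = t/8 (v(t) = (0 + t)/8 = t/8)
f = 7/8 (f = (⅛)*7 = 7/8 ≈ 0.87500)
P(I, x) = -616 (P(I, x) = (0 + 4)*(-154) = 4*(-154) = -616)
-46329 + P(63, (113 + 68)/(f + 107)) = -46329 - 616 = -46945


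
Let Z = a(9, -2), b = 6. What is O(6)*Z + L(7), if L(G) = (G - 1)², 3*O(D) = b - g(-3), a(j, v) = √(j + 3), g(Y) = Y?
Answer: 36 + 6*√3 ≈ 46.392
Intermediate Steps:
a(j, v) = √(3 + j)
Z = 2*√3 (Z = √(3 + 9) = √12 = 2*√3 ≈ 3.4641)
O(D) = 3 (O(D) = (6 - 1*(-3))/3 = (6 + 3)/3 = (⅓)*9 = 3)
L(G) = (-1 + G)²
O(6)*Z + L(7) = 3*(2*√3) + (-1 + 7)² = 6*√3 + 6² = 6*√3 + 36 = 36 + 6*√3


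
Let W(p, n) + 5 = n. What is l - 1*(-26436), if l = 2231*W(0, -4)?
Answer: 6357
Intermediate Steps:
W(p, n) = -5 + n
l = -20079 (l = 2231*(-5 - 4) = 2231*(-9) = -20079)
l - 1*(-26436) = -20079 - 1*(-26436) = -20079 + 26436 = 6357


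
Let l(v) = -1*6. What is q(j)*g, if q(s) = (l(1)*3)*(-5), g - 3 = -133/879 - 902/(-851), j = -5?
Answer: 87712860/249343 ≈ 351.78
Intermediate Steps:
l(v) = -6
g = 2923762/748029 (g = 3 + (-133/879 - 902/(-851)) = 3 + (-133*1/879 - 902*(-1/851)) = 3 + (-133/879 + 902/851) = 3 + 679675/748029 = 2923762/748029 ≈ 3.9086)
q(s) = 90 (q(s) = -6*3*(-5) = -18*(-5) = 90)
q(j)*g = 90*(2923762/748029) = 87712860/249343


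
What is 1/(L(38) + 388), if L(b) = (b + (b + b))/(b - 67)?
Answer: 29/11138 ≈ 0.0026037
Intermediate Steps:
L(b) = 3*b/(-67 + b) (L(b) = (b + 2*b)/(-67 + b) = (3*b)/(-67 + b) = 3*b/(-67 + b))
1/(L(38) + 388) = 1/(3*38/(-67 + 38) + 388) = 1/(3*38/(-29) + 388) = 1/(3*38*(-1/29) + 388) = 1/(-114/29 + 388) = 1/(11138/29) = 29/11138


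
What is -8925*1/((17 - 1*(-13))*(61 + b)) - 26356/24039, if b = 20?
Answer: -2063653/432702 ≈ -4.7692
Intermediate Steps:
-8925*1/((17 - 1*(-13))*(61 + b)) - 26356/24039 = -8925*1/((17 - 1*(-13))*(61 + 20)) - 26356/24039 = -8925*1/(81*(17 + 13)) - 26356*1/24039 = -8925/(30*81) - 26356/24039 = -8925/2430 - 26356/24039 = -8925*1/2430 - 26356/24039 = -595/162 - 26356/24039 = -2063653/432702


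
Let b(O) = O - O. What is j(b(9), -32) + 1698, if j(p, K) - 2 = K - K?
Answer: 1700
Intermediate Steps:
b(O) = 0
j(p, K) = 2 (j(p, K) = 2 + (K - K) = 2 + 0 = 2)
j(b(9), -32) + 1698 = 2 + 1698 = 1700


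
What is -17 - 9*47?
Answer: -440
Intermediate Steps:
-17 - 9*47 = -17 - 423 = -440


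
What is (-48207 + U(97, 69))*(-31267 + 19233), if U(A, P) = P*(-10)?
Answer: 588426498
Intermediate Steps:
U(A, P) = -10*P
(-48207 + U(97, 69))*(-31267 + 19233) = (-48207 - 10*69)*(-31267 + 19233) = (-48207 - 690)*(-12034) = -48897*(-12034) = 588426498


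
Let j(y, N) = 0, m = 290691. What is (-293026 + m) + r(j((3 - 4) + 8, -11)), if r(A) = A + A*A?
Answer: -2335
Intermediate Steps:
r(A) = A + A**2
(-293026 + m) + r(j((3 - 4) + 8, -11)) = (-293026 + 290691) + 0*(1 + 0) = -2335 + 0*1 = -2335 + 0 = -2335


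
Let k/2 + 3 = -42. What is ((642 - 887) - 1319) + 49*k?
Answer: -5974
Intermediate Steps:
k = -90 (k = -6 + 2*(-42) = -6 - 84 = -90)
((642 - 887) - 1319) + 49*k = ((642 - 887) - 1319) + 49*(-90) = (-245 - 1319) - 4410 = -1564 - 4410 = -5974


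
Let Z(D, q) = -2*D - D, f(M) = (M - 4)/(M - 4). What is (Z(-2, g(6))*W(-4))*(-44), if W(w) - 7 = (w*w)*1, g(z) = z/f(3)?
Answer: -6072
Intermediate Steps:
f(M) = 1 (f(M) = (-4 + M)/(-4 + M) = 1)
g(z) = z (g(z) = z/1 = z*1 = z)
Z(D, q) = -3*D
W(w) = 7 + w**2 (W(w) = 7 + (w*w)*1 = 7 + w**2*1 = 7 + w**2)
(Z(-2, g(6))*W(-4))*(-44) = ((-3*(-2))*(7 + (-4)**2))*(-44) = (6*(7 + 16))*(-44) = (6*23)*(-44) = 138*(-44) = -6072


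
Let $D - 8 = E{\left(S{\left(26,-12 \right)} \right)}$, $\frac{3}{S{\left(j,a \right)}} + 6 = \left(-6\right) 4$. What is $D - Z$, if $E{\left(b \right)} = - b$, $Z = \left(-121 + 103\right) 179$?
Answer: $\frac{32301}{10} \approx 3230.1$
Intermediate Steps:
$S{\left(j,a \right)} = - \frac{1}{10}$ ($S{\left(j,a \right)} = \frac{3}{-6 - 24} = \frac{3}{-30} = 3 \left(- \frac{1}{30}\right) = - \frac{1}{10}$)
$Z = -3222$ ($Z = \left(-18\right) 179 = -3222$)
$D = \frac{81}{10}$ ($D = 8 - - \frac{1}{10} = 8 + \frac{1}{10} = \frac{81}{10} \approx 8.1$)
$D - Z = \frac{81}{10} - -3222 = \frac{81}{10} + 3222 = \frac{32301}{10}$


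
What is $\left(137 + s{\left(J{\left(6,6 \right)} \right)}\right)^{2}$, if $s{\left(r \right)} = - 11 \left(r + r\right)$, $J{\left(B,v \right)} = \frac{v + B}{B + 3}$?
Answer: $\frac{104329}{9} \approx 11592.0$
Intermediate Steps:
$J{\left(B,v \right)} = \frac{B + v}{3 + B}$
$s{\left(r \right)} = - 22 r$ ($s{\left(r \right)} = - 11 \cdot 2 r = - 22 r$)
$\left(137 + s{\left(J{\left(6,6 \right)} \right)}\right)^{2} = \left(137 - 22 \frac{6 + 6}{3 + 6}\right)^{2} = \left(137 - 22 \cdot \frac{1}{9} \cdot 12\right)^{2} = \left(137 - \frac{88}{3}\right)^{2} = \left(\frac{323}{3}\right)^{2} = \frac{104329}{9}$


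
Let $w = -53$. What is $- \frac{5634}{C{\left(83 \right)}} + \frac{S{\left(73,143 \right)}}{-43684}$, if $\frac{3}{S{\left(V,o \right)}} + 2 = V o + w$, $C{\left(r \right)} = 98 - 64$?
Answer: $- \frac{1277832486003}{7711449152} \approx -165.71$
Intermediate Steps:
$C{\left(r \right)} = 34$ ($C{\left(r \right)} = 98 - 64 = 34$)
$S{\left(V,o \right)} = \frac{3}{-55 + V o}$ ($S{\left(V,o \right)} = \frac{3}{-2 + \left(V o - 53\right)} = \frac{3}{-2 + \left(-53 + V o\right)} = \frac{3}{-55 + V o}$)
$- \frac{5634}{C{\left(83 \right)}} + \frac{S{\left(73,143 \right)}}{-43684} = - \frac{5634}{34} + \frac{3 \frac{1}{-55 + 73 \cdot 143}}{-43684} = \left(-5634\right) \frac{1}{34} + \frac{3}{-55 + 10439} \left(- \frac{1}{43684}\right) = - \frac{2817}{17} + \frac{3}{10384} \left(- \frac{1}{43684}\right) = - \frac{2817}{17} - \frac{3}{453614656} = - \frac{1277832486003}{7711449152}$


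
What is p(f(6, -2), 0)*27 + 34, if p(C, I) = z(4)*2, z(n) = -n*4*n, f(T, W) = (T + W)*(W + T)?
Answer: -3422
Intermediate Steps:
f(T, W) = (T + W)**2 (f(T, W) = (T + W)*(T + W) = (T + W)**2)
z(n) = -4*n**2 (z(n) = -4*n*n = -4*n**2)
p(C, I) = -128 (p(C, I) = -4*4**2*2 = -4*16*2 = -64*2 = -128)
p(f(6, -2), 0)*27 + 34 = -128*27 + 34 = -3456 + 34 = -3422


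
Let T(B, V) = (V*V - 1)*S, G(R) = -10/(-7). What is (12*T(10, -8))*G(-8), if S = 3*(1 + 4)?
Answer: 16200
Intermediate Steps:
G(R) = 10/7 (G(R) = -10*(-⅐) = 10/7)
S = 15 (S = 3*5 = 15)
T(B, V) = -15 + 15*V² (T(B, V) = (V*V - 1)*15 = (V² - 1)*15 = (-1 + V²)*15 = -15 + 15*V²)
(12*T(10, -8))*G(-8) = (12*(-15 + 15*(-8)²))*(10/7) = (12*(-15 + 15*64))*(10/7) = (12*(-15 + 960))*(10/7) = (12*945)*(10/7) = 11340*(10/7) = 16200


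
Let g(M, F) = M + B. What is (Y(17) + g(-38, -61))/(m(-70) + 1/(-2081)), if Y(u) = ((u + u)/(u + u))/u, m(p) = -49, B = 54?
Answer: -189371/577830 ≈ -0.32773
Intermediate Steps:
g(M, F) = 54 + M (g(M, F) = M + 54 = 54 + M)
Y(u) = 1/u (Y(u) = ((2*u)/((2*u)))/u = ((2*u)*(1/(2*u)))/u = 1/u)
(Y(17) + g(-38, -61))/(m(-70) + 1/(-2081)) = (1/17 + (54 - 38))/(-49 + 1/(-2081)) = (1/17 + 16)/(-49 - 1/2081) = 273/(17*(-101970/2081)) = (273/17)*(-2081/101970) = -189371/577830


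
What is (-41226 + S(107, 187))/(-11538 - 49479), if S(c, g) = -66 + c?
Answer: 41185/61017 ≈ 0.67498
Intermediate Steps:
(-41226 + S(107, 187))/(-11538 - 49479) = (-41226 + (-66 + 107))/(-11538 - 49479) = (-41226 + 41)/(-61017) = -41185*(-1/61017) = 41185/61017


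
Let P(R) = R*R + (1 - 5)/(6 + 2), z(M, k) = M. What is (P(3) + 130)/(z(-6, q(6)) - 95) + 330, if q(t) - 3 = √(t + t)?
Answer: 66383/202 ≈ 328.63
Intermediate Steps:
q(t) = 3 + √2*√t (q(t) = 3 + √(t + t) = 3 + √(2*t) = 3 + √2*√t)
P(R) = -½ + R² (P(R) = R² - 4/8 = R² - 4*⅛ = R² - ½ = -½ + R²)
(P(3) + 130)/(z(-6, q(6)) - 95) + 330 = ((-½ + 3²) + 130)/(-6 - 95) + 330 = ((-½ + 9) + 130)/(-101) + 330 = (17/2 + 130)*(-1/101) + 330 = (277/2)*(-1/101) + 330 = -277/202 + 330 = 66383/202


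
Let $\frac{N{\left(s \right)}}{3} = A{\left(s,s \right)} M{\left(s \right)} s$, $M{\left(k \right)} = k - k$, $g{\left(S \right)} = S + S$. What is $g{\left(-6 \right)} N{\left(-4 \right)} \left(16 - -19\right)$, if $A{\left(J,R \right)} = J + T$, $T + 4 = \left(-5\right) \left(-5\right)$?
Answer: $0$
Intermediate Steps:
$T = 21$ ($T = -4 - -25 = -4 + 25 = 21$)
$A{\left(J,R \right)} = 21 + J$ ($A{\left(J,R \right)} = J + 21 = 21 + J$)
$g{\left(S \right)} = 2 S$
$M{\left(k \right)} = 0$
$N{\left(s \right)} = 0$ ($N{\left(s \right)} = 3 \left(21 + s\right) 0 s = 3 \cdot 0 s = 3 \cdot 0 = 0$)
$g{\left(-6 \right)} N{\left(-4 \right)} \left(16 - -19\right) = 2 \left(-6\right) 0 \left(16 - -19\right) = \left(-12\right) 0 \left(16 + 19\right) = 0 \cdot 35 = 0$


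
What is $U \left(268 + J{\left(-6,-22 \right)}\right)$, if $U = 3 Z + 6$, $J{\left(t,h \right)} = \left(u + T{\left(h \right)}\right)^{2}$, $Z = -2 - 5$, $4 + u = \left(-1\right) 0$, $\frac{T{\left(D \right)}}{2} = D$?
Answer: $-38580$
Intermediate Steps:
$T{\left(D \right)} = 2 D$
$u = -4$ ($u = -4 - 0 = -4 + 0 = -4$)
$Z = -7$
$J{\left(t,h \right)} = \left(-4 + 2 h\right)^{2}$
$U = -15$ ($U = 3 \left(-7\right) + 6 = -21 + 6 = -15$)
$U \left(268 + J{\left(-6,-22 \right)}\right) = - 15 \left(268 + 4 \left(-2 - 22\right)^{2}\right) = - 15 \left(268 + 4 \left(-24\right)^{2}\right) = - 15 \left(268 + 4 \cdot 576\right) = - 15 \left(268 + 2304\right) = \left(-15\right) 2572 = -38580$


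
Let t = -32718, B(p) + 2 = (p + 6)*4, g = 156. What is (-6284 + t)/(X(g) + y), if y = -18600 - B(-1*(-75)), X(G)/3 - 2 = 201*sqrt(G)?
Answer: 184440458/75273013 + 11759103*sqrt(39)/75273013 ≈ 3.4259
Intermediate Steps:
X(G) = 6 + 603*sqrt(G) (X(G) = 6 + 3*(201*sqrt(G)) = 6 + 603*sqrt(G))
B(p) = 22 + 4*p (B(p) = -2 + (p + 6)*4 = -2 + (6 + p)*4 = -2 + (24 + 4*p) = 22 + 4*p)
y = -18922 (y = -18600 - (22 + 4*(-1*(-75))) = -18600 - (22 + 4*75) = -18600 - (22 + 300) = -18600 - 1*322 = -18600 - 322 = -18922)
(-6284 + t)/(X(g) + y) = (-6284 - 32718)/((6 + 603*sqrt(156)) - 18922) = -39002/((6 + 603*(2*sqrt(39))) - 18922) = -39002/((6 + 1206*sqrt(39)) - 18922) = -39002/(-18916 + 1206*sqrt(39))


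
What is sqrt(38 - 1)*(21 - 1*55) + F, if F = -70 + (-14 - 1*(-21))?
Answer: -63 - 34*sqrt(37) ≈ -269.81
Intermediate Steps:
F = -63 (F = -70 + (-14 + 21) = -70 + 7 = -63)
sqrt(38 - 1)*(21 - 1*55) + F = sqrt(38 - 1)*(21 - 1*55) - 63 = sqrt(37)*(21 - 55) - 63 = sqrt(37)*(-34) - 63 = -34*sqrt(37) - 63 = -63 - 34*sqrt(37)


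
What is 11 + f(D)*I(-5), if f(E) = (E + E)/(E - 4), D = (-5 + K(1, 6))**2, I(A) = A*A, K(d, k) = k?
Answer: -17/3 ≈ -5.6667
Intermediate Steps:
I(A) = A**2
D = 1 (D = (-5 + 6)**2 = 1**2 = 1)
f(E) = 2*E/(-4 + E) (f(E) = (2*E)/(-4 + E) = 2*E/(-4 + E))
11 + f(D)*I(-5) = 11 + (2*1/(-4 + 1))*(-5)**2 = 11 + (2*1/(-3))*25 = 11 + (2*1*(-1/3))*25 = 11 - 2/3*25 = 11 - 50/3 = -17/3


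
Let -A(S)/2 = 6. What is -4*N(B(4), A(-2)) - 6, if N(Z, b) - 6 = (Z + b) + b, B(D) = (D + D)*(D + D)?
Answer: -190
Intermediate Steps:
B(D) = 4*D² (B(D) = (2*D)*(2*D) = 4*D²)
A(S) = -12 (A(S) = -2*6 = -12)
N(Z, b) = 6 + Z + 2*b (N(Z, b) = 6 + ((Z + b) + b) = 6 + (Z + 2*b) = 6 + Z + 2*b)
-4*N(B(4), A(-2)) - 6 = -4*(6 + 4*4² + 2*(-12)) - 6 = -4*(6 + 4*16 - 24) - 6 = -4*(6 + 64 - 24) - 6 = -4*46 - 6 = -184 - 6 = -190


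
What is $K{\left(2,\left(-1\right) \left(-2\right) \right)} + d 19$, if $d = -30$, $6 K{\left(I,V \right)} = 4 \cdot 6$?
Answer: $-566$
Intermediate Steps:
$K{\left(I,V \right)} = 4$ ($K{\left(I,V \right)} = \frac{4 \cdot 6}{6} = \frac{1}{6} \cdot 24 = 4$)
$K{\left(2,\left(-1\right) \left(-2\right) \right)} + d 19 = 4 - 570 = -566$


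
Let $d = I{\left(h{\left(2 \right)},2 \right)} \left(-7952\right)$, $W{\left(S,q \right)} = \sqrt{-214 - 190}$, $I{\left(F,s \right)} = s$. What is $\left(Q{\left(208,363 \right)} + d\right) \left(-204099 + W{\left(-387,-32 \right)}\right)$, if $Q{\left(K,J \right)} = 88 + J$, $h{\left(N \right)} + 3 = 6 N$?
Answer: $3153941847 - 30906 i \sqrt{101} \approx 3.1539 \cdot 10^{9} - 3.106 \cdot 10^{5} i$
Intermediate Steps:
$h{\left(N \right)} = -3 + 6 N$
$W{\left(S,q \right)} = 2 i \sqrt{101}$ ($W{\left(S,q \right)} = \sqrt{-404} = 2 i \sqrt{101}$)
$d = -15904$ ($d = 2 \left(-7952\right) = -15904$)
$\left(Q{\left(208,363 \right)} + d\right) \left(-204099 + W{\left(-387,-32 \right)}\right) = \left(\left(88 + 363\right) - 15904\right) \left(-204099 + 2 i \sqrt{101}\right) = \left(451 - 15904\right) \left(-204099 + 2 i \sqrt{101}\right) = - 15453 \left(-204099 + 2 i \sqrt{101}\right) = 3153941847 - 30906 i \sqrt{101}$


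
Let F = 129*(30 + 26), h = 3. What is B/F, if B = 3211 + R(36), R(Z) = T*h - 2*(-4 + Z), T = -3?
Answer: 523/1204 ≈ 0.43439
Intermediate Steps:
R(Z) = -1 - 2*Z (R(Z) = -3*3 - 2*(-4 + Z) = -9 + (8 - 2*Z) = -1 - 2*Z)
B = 3138 (B = 3211 + (-1 - 2*36) = 3211 + (-1 - 72) = 3211 - 73 = 3138)
F = 7224 (F = 129*56 = 7224)
B/F = 3138/7224 = 3138*(1/7224) = 523/1204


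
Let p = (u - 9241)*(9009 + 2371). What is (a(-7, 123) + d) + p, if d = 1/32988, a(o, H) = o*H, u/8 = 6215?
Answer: 15195927445093/32988 ≈ 4.6065e+8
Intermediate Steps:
u = 49720 (u = 8*6215 = 49720)
a(o, H) = H*o
p = 460651020 (p = (49720 - 9241)*(9009 + 2371) = 40479*11380 = 460651020)
d = 1/32988 ≈ 3.0314e-5
(a(-7, 123) + d) + p = (123*(-7) + 1/32988) + 460651020 = (-861 + 1/32988) + 460651020 = -28402667/32988 + 460651020 = 15195927445093/32988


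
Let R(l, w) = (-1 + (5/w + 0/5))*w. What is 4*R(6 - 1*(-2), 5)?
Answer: 0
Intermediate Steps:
R(l, w) = w*(-1 + 5/w) (R(l, w) = (-1 + (5/w + 0*(1/5)))*w = (-1 + (5/w + 0))*w = (-1 + 5/w)*w = w*(-1 + 5/w))
4*R(6 - 1*(-2), 5) = 4*(5 - 1*5) = 4*(5 - 5) = 4*0 = 0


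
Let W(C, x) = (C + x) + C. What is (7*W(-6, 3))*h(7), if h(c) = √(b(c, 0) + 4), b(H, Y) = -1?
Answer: -63*√3 ≈ -109.12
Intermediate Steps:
W(C, x) = x + 2*C
h(c) = √3 (h(c) = √(-1 + 4) = √3)
(7*W(-6, 3))*h(7) = (7*(3 + 2*(-6)))*√3 = (7*(3 - 12))*√3 = (7*(-9))*√3 = -63*√3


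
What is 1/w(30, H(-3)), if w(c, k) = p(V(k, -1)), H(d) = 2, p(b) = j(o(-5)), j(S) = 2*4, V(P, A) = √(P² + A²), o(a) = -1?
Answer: ⅛ ≈ 0.12500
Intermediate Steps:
V(P, A) = √(A² + P²)
j(S) = 8
p(b) = 8
w(c, k) = 8
1/w(30, H(-3)) = 1/8 = ⅛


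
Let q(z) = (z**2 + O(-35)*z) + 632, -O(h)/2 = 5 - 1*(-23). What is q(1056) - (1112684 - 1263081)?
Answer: 1207029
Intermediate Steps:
O(h) = -56 (O(h) = -2*(5 - 1*(-23)) = -2*(5 + 23) = -2*28 = -56)
q(z) = 632 + z**2 - 56*z (q(z) = (z**2 - 56*z) + 632 = 632 + z**2 - 56*z)
q(1056) - (1112684 - 1263081) = (632 + 1056**2 - 56*1056) - (1112684 - 1263081) = (632 + 1115136 - 59136) - 1*(-150397) = 1056632 + 150397 = 1207029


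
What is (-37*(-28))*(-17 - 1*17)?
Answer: -35224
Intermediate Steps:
(-37*(-28))*(-17 - 1*17) = 1036*(-17 - 17) = 1036*(-34) = -35224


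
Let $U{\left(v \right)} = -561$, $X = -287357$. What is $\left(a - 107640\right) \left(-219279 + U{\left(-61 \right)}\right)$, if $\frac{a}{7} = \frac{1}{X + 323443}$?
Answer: $\frac{426961929867360}{18043} \approx 2.3664 \cdot 10^{10}$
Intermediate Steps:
$a = \frac{7}{36086}$ ($a = \frac{7}{-287357 + 323443} = \frac{7}{36086} \approx 0.00019398$)
$\left(a - 107640\right) \left(-219279 + U{\left(-61 \right)}\right) = \left(\frac{7}{36086} - 107640\right) \left(-219279 - 561\right) = \left(- \frac{3884297033}{36086}\right) \left(-219840\right) = \frac{426961929867360}{18043}$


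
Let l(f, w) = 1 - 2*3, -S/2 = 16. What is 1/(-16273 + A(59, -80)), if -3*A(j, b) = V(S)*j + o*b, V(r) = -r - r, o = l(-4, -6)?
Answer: -1/17665 ≈ -5.6609e-5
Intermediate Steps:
S = -32 (S = -2*16 = -32)
l(f, w) = -5 (l(f, w) = 1 - 6 = -5)
o = -5
V(r) = -2*r
A(j, b) = -64*j/3 + 5*b/3 (A(j, b) = -((-2*(-32))*j - 5*b)/3 = -(64*j - 5*b)/3 = -(-5*b + 64*j)/3 = -64*j/3 + 5*b/3)
1/(-16273 + A(59, -80)) = 1/(-16273 + (-64/3*59 + (5/3)*(-80))) = 1/(-16273 + (-3776/3 - 400/3)) = 1/(-16273 - 1392) = 1/(-17665) = -1/17665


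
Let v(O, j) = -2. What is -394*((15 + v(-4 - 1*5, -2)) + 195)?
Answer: -81952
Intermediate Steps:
-394*((15 + v(-4 - 1*5, -2)) + 195) = -394*((15 - 2) + 195) = -394*(13 + 195) = -394*208 = -81952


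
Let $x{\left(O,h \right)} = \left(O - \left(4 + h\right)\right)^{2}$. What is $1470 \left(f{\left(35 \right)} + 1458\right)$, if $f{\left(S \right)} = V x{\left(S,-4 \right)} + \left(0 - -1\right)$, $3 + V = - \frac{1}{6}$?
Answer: $-3557645$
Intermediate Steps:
$V = - \frac{19}{6}$ ($V = -3 - \frac{1}{6} = - \frac{19}{6} \approx -3.1667$)
$x{\left(O,h \right)} = \left(-4 + O - h\right)^{2}$
$f{\left(S \right)} = 1 - \frac{19 S^{2}}{6}$ ($f{\left(S \right)} = - \frac{19 \left(4 - 4 - S\right)^{2}}{6} + \left(0 - -1\right) = - \frac{19 \left(- S\right)^{2}}{6} + \left(0 + 1\right) = - \frac{19 S^{2}}{6} + 1 = 1 - \frac{19 S^{2}}{6}$)
$1470 \left(f{\left(35 \right)} + 1458\right) = 1470 \left(\left(1 - \frac{19 \cdot 35^{2}}{6}\right) + 1458\right) = 1470 \left(\left(1 - \frac{23275}{6}\right) + 1458\right) = 1470 \left(- \frac{23269}{6} + 1458\right) = 1470 \left(- \frac{14521}{6}\right) = -3557645$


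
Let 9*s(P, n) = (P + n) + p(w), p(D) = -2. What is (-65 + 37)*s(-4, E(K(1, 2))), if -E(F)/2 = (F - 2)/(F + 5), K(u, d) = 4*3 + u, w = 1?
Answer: 1820/81 ≈ 22.469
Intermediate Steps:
K(u, d) = 12 + u
E(F) = -2*(-2 + F)/(5 + F) (E(F) = -2*(F - 2)/(F + 5) = -2*(-2 + F)/(5 + F))
s(P, n) = -2/9 + P/9 + n/9 (s(P, n) = ((P + n) - 2)/9 = (-2 + P + n)/9 = -2/9 + P/9 + n/9)
(-65 + 37)*s(-4, E(K(1, 2))) = (-65 + 37)*(-2/9 + (⅑)*(-4) + (2*(2 - (12 + 1))/(5 + (12 + 1)))/9) = -28*(-2/9 - 4/9 + (2*(2 - 1*13)/(5 + 13))/9) = -28*(-2/9 - 4/9 + (2*(2 - 13)/18)/9) = -28*(-2/9 - 4/9 + (2*(1/18)*(-11))/9) = -28*(-2/9 - 4/9 + (⅑)*(-11/9)) = -28*(-2/9 - 4/9 - 11/81) = -28*(-65/81) = 1820/81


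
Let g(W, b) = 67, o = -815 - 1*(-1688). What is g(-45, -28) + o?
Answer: 940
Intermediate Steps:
o = 873 (o = -815 + 1688 = 873)
g(-45, -28) + o = 67 + 873 = 940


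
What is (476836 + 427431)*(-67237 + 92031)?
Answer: 22420395998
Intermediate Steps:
(476836 + 427431)*(-67237 + 92031) = 904267*24794 = 22420395998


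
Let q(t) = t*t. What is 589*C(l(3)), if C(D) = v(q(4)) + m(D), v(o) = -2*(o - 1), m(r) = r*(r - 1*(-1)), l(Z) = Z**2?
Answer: 35340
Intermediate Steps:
q(t) = t**2
m(r) = r*(1 + r) (m(r) = r*(r + 1) = r*(1 + r))
v(o) = 2 - 2*o (v(o) = -2*(-1 + o) = 2 - 2*o)
C(D) = -30 + D*(1 + D) (C(D) = (2 - 2*4**2) + D*(1 + D) = (2 - 2*16) + D*(1 + D) = (2 - 32) + D*(1 + D) = -30 + D*(1 + D))
589*C(l(3)) = 589*(-30 + 3**2*(1 + 3**2)) = 589*(-30 + 9*(1 + 9)) = 589*(-30 + 9*10) = 589*(-30 + 90) = 589*60 = 35340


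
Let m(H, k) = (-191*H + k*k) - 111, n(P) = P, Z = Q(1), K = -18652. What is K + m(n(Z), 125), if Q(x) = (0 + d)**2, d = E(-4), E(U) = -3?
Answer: -4857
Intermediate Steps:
d = -3
Q(x) = 9 (Q(x) = (0 - 3)**2 = (-3)**2 = 9)
Z = 9
m(H, k) = -111 + k**2 - 191*H (m(H, k) = (-191*H + k**2) - 111 = (k**2 - 191*H) - 111 = -111 + k**2 - 191*H)
K + m(n(Z), 125) = -18652 + (-111 + 125**2 - 191*9) = -18652 + (-111 + 15625 - 1719) = -18652 + 13795 = -4857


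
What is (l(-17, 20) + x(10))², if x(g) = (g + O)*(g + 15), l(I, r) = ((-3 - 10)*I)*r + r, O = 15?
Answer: 25654225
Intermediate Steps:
l(I, r) = r - 13*I*r (l(I, r) = (-13*I)*r + r = -13*I*r + r = r - 13*I*r)
x(g) = (15 + g)² (x(g) = (g + 15)*(g + 15) = (15 + g)*(15 + g) = (15 + g)²)
(l(-17, 20) + x(10))² = (20*(1 - 13*(-17)) + (225 + 10² + 30*10))² = (20*(1 + 221) + (225 + 100 + 300))² = (20*222 + 625)² = (4440 + 625)² = 5065² = 25654225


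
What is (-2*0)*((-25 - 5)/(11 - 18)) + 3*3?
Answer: 9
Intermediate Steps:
(-2*0)*((-25 - 5)/(11 - 18)) + 3*3 = 0*(-30/(-7)) + 9 = 0*(-30*(-1/7)) + 9 = 0*(30/7) + 9 = 0 + 9 = 9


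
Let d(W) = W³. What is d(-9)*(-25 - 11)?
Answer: 26244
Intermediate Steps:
d(-9)*(-25 - 11) = (-9)³*(-25 - 11) = -729*(-36) = 26244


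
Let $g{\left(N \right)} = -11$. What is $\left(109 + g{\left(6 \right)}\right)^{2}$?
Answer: $9604$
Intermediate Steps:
$\left(109 + g{\left(6 \right)}\right)^{2} = \left(109 - 11\right)^{2} = 98^{2} = 9604$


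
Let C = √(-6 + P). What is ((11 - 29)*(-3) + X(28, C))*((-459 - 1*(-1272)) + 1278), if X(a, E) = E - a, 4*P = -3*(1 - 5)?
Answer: 54366 + 2091*I*√3 ≈ 54366.0 + 3621.7*I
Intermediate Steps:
P = 3 (P = (-3*(1 - 5))/4 = (-3*(-4))/4 = (¼)*12 = 3)
C = I*√3 (C = √(-6 + 3) = √(-3) = I*√3 ≈ 1.732*I)
((11 - 29)*(-3) + X(28, C))*((-459 - 1*(-1272)) + 1278) = ((11 - 29)*(-3) + (I*√3 - 1*28))*((-459 - 1*(-1272)) + 1278) = (-18*(-3) + (I*√3 - 28))*((-459 + 1272) + 1278) = (54 + (-28 + I*√3))*(813 + 1278) = (26 + I*√3)*2091 = 54366 + 2091*I*√3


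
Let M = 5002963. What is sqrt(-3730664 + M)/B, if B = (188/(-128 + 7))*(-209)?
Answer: 11*sqrt(1272299)/3572 ≈ 3.4736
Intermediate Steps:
B = 3572/11 (B = (188/(-121))*(-209) = (188*(-1/121))*(-209) = -188/121*(-209) = 3572/11 ≈ 324.73)
sqrt(-3730664 + M)/B = sqrt(-3730664 + 5002963)/(3572/11) = sqrt(1272299)*(11/3572) = 11*sqrt(1272299)/3572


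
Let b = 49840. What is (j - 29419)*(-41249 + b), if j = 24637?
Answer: -41082162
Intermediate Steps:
(j - 29419)*(-41249 + b) = (24637 - 29419)*(-41249 + 49840) = -4782*8591 = -41082162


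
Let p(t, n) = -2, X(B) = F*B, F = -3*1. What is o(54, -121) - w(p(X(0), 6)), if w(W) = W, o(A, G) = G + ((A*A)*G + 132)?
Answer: -352823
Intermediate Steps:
F = -3
X(B) = -3*B
o(A, G) = 132 + G + G*A**2 (o(A, G) = G + (A**2*G + 132) = G + (G*A**2 + 132) = G + (132 + G*A**2) = 132 + G + G*A**2)
o(54, -121) - w(p(X(0), 6)) = (132 - 121 - 121*54**2) - 1*(-2) = (132 - 121 - 121*2916) + 2 = (132 - 121 - 352836) + 2 = -352825 + 2 = -352823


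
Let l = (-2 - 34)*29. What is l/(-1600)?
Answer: 261/400 ≈ 0.65250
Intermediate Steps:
l = -1044 (l = -36*29 = -1044)
l/(-1600) = -1044/(-1600) = -1044*(-1/1600) = 261/400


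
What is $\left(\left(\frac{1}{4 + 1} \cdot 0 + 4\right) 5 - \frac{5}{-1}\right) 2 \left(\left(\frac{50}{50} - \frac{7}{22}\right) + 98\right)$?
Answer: $\frac{54275}{11} \approx 4934.1$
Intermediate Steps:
$\left(\left(\frac{1}{4 + 1} \cdot 0 + 4\right) 5 - \frac{5}{-1}\right) 2 \left(\left(\frac{50}{50} - \frac{7}{22}\right) + 98\right) = \left(\left(\frac{1}{5} \cdot 0 + 4\right) 5 - -5\right) 2 \left(\left(50 \cdot \frac{1}{50} - \frac{7}{22}\right) + 98\right) = \left(\left(\frac{1}{5} \cdot 0 + 4\right) 5 + 5\right) 2 \left(\left(1 - \frac{7}{22}\right) + 98\right) = \left(\left(0 + 4\right) 5 + 5\right) 2 \left(\frac{15}{22} + 98\right) = \left(4 \cdot 5 + 5\right) 2 \cdot \frac{2171}{22} = \left(20 + 5\right) 2 \cdot \frac{2171}{22} = 25 \cdot 2 \cdot \frac{2171}{22} = 50 \cdot \frac{2171}{22} = \frac{54275}{11}$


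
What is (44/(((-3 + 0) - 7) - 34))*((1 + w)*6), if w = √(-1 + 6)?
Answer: -6 - 6*√5 ≈ -19.416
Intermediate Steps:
w = √5 ≈ 2.2361
(44/(((-3 + 0) - 7) - 34))*((1 + w)*6) = (44/(((-3 + 0) - 7) - 34))*((1 + √5)*6) = (44/((-3 - 7) - 34))*(6 + 6*√5) = (44/(-10 - 34))*(6 + 6*√5) = (44/(-44))*(6 + 6*√5) = (44*(-1/44))*(6 + 6*√5) = -(6 + 6*√5) = -6 - 6*√5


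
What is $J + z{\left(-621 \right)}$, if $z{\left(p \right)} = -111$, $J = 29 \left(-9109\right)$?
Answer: $-264272$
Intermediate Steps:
$J = -264161$
$J + z{\left(-621 \right)} = -264161 - 111 = -264272$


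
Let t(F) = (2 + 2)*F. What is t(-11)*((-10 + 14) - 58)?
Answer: 2376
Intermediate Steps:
t(F) = 4*F
t(-11)*((-10 + 14) - 58) = (4*(-11))*((-10 + 14) - 58) = -44*(4 - 58) = -44*(-54) = 2376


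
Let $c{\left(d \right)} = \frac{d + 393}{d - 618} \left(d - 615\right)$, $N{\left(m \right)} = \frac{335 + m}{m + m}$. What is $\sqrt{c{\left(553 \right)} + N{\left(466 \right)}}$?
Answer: $\frac{\sqrt{828669715705}}{30290} \approx 30.053$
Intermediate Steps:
$N{\left(m \right)} = \frac{335 + m}{2 m}$
$c{\left(d \right)} = \frac{\left(-615 + d\right) \left(393 + d\right)}{-618 + d}$ ($c{\left(d \right)} = \frac{393 + d}{-618 + d} \left(-615 + d\right) = \frac{\left(-615 + d\right) \left(393 + d\right)}{-618 + d}$)
$\sqrt{c{\left(553 \right)} + N{\left(466 \right)}} = \sqrt{\frac{-241695 + 553^{2} - 122766}{-618 + 553} + \frac{335 + 466}{2 \cdot 466}} = \sqrt{\frac{-241695 + 305809 - 122766}{-65} + \frac{1}{2} \cdot \frac{1}{466} \cdot 801} = \sqrt{\left(- \frac{1}{65}\right) \left(-58652\right) + \frac{801}{932}} = \sqrt{\frac{58652}{65} + \frac{801}{932}} = \sqrt{\frac{54715729}{60580}} = \frac{\sqrt{828669715705}}{30290}$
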